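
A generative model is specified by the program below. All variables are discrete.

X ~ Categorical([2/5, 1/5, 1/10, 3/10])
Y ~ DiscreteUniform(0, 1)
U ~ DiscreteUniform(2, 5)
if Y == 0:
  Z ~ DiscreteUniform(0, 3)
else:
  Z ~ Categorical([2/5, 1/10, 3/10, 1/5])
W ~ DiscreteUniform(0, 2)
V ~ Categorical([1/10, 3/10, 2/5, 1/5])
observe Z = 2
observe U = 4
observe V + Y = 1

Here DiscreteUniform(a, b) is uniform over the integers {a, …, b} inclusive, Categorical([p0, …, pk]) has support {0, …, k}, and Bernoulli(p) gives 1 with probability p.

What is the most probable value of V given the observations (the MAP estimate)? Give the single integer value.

argmax_v P(V = v | obs) = 1

Enumerate traces; 24 have nonzero weight after conditioning:
  (X=0, Y=0, U=4, Z=2, W=0, V=1) weight 1/800
  (X=0, Y=0, U=4, Z=2, W=1, V=1) weight 1/800
  (X=0, Y=0, U=4, Z=2, W=2, V=1) weight 1/800
  (X=0, Y=1, U=4, Z=2, W=0, V=0) weight 1/2000
  (X=0, Y=1, U=4, Z=2, W=1, V=0) weight 1/2000
  (X=0, Y=1, U=4, Z=2, W=2, V=0) weight 1/2000
  (X=1, Y=0, U=4, Z=2, W=0, V=1) weight 1/1600
  (X=1, Y=0, U=4, Z=2, W=1, V=1) weight 1/1600
  … 16 more
Group by V:
  weight(V=0) = 3/800
  weight(V=1) = 3/320
Total weight = 3/800 + 3/320 = 21/1600
P(V=0 | obs) = 3/800 / 21/1600 = 2/7
P(V=1 | obs) = 3/320 / 21/1600 = 5/7
argmax = 1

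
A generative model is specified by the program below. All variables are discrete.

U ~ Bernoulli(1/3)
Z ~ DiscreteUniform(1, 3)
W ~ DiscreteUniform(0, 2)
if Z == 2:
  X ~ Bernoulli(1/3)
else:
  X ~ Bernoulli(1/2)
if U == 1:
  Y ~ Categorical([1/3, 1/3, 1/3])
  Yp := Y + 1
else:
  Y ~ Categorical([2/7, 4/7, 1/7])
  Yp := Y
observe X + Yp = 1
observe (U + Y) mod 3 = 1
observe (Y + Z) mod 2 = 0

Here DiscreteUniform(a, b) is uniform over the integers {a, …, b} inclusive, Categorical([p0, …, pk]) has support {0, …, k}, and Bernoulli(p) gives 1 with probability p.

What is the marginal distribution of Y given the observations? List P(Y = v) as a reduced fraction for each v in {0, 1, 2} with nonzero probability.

P(Y=0) = 7/43, P(Y=1) = 36/43

Enumerate traces; 9 have nonzero weight after conditioning:
  (U=0, Z=1, W=0, X=0, Y=1) weight 4/189
  (U=0, Z=1, W=1, X=0, Y=1) weight 4/189
  (U=0, Z=1, W=2, X=0, Y=1) weight 4/189
  (U=0, Z=3, W=0, X=0, Y=1) weight 4/189
  (U=0, Z=3, W=1, X=0, Y=1) weight 4/189
  (U=0, Z=3, W=2, X=0, Y=1) weight 4/189
  (U=1, Z=2, W=0, X=0, Y=0) weight 2/243
  (U=1, Z=2, W=1, X=0, Y=0) weight 2/243
  … 1 more
Group by Y:
  weight(Y=0) = 2/81
  weight(Y=1) = 8/63
Total weight = 2/81 + 8/63 = 86/567
P(Y=0 | obs) = 2/81 / 86/567 = 7/43
P(Y=1 | obs) = 8/63 / 86/567 = 36/43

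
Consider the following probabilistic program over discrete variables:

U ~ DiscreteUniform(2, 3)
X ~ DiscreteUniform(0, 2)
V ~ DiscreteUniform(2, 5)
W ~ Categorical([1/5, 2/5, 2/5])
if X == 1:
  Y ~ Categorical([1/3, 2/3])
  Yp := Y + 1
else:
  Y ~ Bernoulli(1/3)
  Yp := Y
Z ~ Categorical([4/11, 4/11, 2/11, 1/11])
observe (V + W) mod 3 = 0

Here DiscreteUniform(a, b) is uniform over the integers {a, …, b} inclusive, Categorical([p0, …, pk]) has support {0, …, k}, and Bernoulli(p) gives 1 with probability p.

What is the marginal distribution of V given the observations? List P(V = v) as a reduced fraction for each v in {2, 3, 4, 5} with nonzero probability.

P(V=2) = 2/7, P(V=3) = 1/7, P(V=4) = 2/7, P(V=5) = 2/7

Enumerate traces; 192 have nonzero weight after conditioning:
  (U=2, X=0, V=2, W=1, Y=0, Z=0) weight 2/495
  (U=2, X=0, V=2, W=1, Y=0, Z=1) weight 2/495
  (U=2, X=0, V=2, W=1, Y=0, Z=2) weight 1/495
  (U=2, X=0, V=2, W=1, Y=0, Z=3) weight 1/990
  (U=2, X=0, V=2, W=1, Y=1, Z=0) weight 1/495
  (U=2, X=0, V=2, W=1, Y=1, Z=1) weight 1/495
  (U=2, X=0, V=2, W=1, Y=1, Z=2) weight 1/990
  (U=2, X=0, V=2, W=1, Y=1, Z=3) weight 1/1980
  (U=2, X=0, V=3, W=0, Y=0, Z=0) weight 1/495
  (U=2, X=0, V=4, W=2, Y=0, Z=0) weight 2/495
  … 182 more
Group by V:
  weight(V=2) = 1/10
  weight(V=3) = 1/20
  weight(V=4) = 1/10
  weight(V=5) = 1/10
Total weight = 1/10 + 1/20 + 1/10 + 1/10 = 7/20
P(V=2 | obs) = 1/10 / 7/20 = 2/7
P(V=3 | obs) = 1/20 / 7/20 = 1/7
P(V=4 | obs) = 1/10 / 7/20 = 2/7
P(V=5 | obs) = 1/10 / 7/20 = 2/7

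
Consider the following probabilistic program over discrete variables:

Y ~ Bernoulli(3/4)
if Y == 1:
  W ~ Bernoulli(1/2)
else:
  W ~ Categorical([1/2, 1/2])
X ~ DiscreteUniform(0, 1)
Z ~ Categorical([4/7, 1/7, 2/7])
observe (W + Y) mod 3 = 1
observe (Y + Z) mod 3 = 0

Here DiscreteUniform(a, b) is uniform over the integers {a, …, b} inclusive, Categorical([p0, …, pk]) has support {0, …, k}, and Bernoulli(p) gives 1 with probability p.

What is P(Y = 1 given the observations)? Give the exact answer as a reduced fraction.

Enumerate traces; 4 have nonzero weight after conditioning:
  (Y=0, W=1, X=0, Z=0) weight 1/28
  (Y=0, W=1, X=1, Z=0) weight 1/28
  (Y=1, W=0, X=0, Z=2) weight 3/56
  (Y=1, W=0, X=1, Z=2) weight 3/56
Group by Y:
  weight(Y=0) = 1/14
  weight(Y=1) = 3/28
Total weight = 1/14 + 3/28 = 5/28
P(Y=0 | obs) = 1/14 / 5/28 = 2/5
P(Y=1 | obs) = 3/28 / 5/28 = 3/5

P(Y = 1 | obs) = 3/5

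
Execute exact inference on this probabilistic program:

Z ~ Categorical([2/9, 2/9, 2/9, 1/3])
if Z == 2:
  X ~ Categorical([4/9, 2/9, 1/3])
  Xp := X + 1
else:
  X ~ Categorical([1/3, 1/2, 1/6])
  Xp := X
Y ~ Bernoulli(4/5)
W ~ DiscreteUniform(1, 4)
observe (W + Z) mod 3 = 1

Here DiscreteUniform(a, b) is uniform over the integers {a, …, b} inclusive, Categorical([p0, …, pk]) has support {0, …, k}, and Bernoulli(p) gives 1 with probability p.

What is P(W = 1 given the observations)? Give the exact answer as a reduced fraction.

P(W = 1 | obs) = 5/14

Enumerate traces; 36 have nonzero weight after conditioning:
  (Z=0, X=0, Y=0, W=1) weight 1/270
  (Z=0, X=0, Y=0, W=4) weight 1/270
  (Z=0, X=0, Y=1, W=1) weight 2/135
  (Z=0, X=0, Y=1, W=4) weight 2/135
  (Z=0, X=1, Y=0, W=1) weight 1/180
  (Z=0, X=1, Y=0, W=4) weight 1/180
  (Z=0, X=1, Y=1, W=1) weight 1/45
  (Z=0, X=1, Y=1, W=4) weight 1/45
  (Z=1, X=0, Y=0, W=3) weight 1/270
  (Z=2, X=0, Y=0, W=2) weight 2/405
  … 26 more
Group by W:
  weight(W=1) = 5/36
  weight(W=2) = 1/18
  weight(W=3) = 1/18
  weight(W=4) = 5/36
Total weight = 5/36 + 1/18 + 1/18 + 5/36 = 7/18
P(W=1 | obs) = 5/36 / 7/18 = 5/14
P(W=2 | obs) = 1/18 / 7/18 = 1/7
P(W=3 | obs) = 1/18 / 7/18 = 1/7
P(W=4 | obs) = 5/36 / 7/18 = 5/14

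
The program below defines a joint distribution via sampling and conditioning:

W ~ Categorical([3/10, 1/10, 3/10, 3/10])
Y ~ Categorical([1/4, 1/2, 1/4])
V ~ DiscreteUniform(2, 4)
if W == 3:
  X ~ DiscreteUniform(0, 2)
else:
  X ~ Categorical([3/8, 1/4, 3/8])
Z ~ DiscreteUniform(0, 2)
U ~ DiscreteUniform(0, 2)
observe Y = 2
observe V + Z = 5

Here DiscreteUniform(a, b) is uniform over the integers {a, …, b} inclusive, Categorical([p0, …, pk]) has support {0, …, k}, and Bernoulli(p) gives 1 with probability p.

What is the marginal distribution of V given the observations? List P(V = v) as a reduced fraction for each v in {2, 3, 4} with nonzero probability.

Enumerate traces; 72 have nonzero weight after conditioning:
  (W=0, Y=2, V=3, X=0, Z=2, U=0) weight 1/960
  (W=0, Y=2, V=3, X=0, Z=2, U=1) weight 1/960
  (W=0, Y=2, V=3, X=0, Z=2, U=2) weight 1/960
  (W=0, Y=2, V=3, X=1, Z=2, U=0) weight 1/1440
  (W=0, Y=2, V=3, X=1, Z=2, U=1) weight 1/1440
  (W=0, Y=2, V=3, X=1, Z=2, U=2) weight 1/1440
  (W=0, Y=2, V=3, X=2, Z=2, U=0) weight 1/960
  (W=0, Y=2, V=3, X=2, Z=2, U=1) weight 1/960
  (W=0, Y=2, V=4, X=0, Z=1, U=0) weight 1/960
  … 63 more
Group by V:
  weight(V=3) = 1/36
  weight(V=4) = 1/36
Total weight = 1/36 + 1/36 = 1/18
P(V=3 | obs) = 1/36 / 1/18 = 1/2
P(V=4 | obs) = 1/36 / 1/18 = 1/2

P(V=3) = 1/2, P(V=4) = 1/2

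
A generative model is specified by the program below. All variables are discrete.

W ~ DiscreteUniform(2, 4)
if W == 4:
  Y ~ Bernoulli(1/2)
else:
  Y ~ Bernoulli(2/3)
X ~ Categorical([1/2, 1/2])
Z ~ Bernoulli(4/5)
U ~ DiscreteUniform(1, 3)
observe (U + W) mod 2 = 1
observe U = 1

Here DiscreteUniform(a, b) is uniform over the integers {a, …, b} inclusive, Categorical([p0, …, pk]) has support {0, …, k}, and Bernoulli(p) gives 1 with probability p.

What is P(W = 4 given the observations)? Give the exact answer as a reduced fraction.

Enumerate traces; 16 have nonzero weight after conditioning:
  (W=2, Y=0, X=0, Z=0, U=1) weight 1/270
  (W=2, Y=0, X=0, Z=1, U=1) weight 2/135
  (W=2, Y=0, X=1, Z=0, U=1) weight 1/270
  (W=2, Y=0, X=1, Z=1, U=1) weight 2/135
  (W=2, Y=1, X=0, Z=0, U=1) weight 1/135
  (W=2, Y=1, X=0, Z=1, U=1) weight 4/135
  (W=2, Y=1, X=1, Z=0, U=1) weight 1/135
  (W=2, Y=1, X=1, Z=1, U=1) weight 4/135
  (W=4, Y=0, X=0, Z=0, U=1) weight 1/180
  … 7 more
Group by W:
  weight(W=2) = 1/9
  weight(W=4) = 1/9
Total weight = 1/9 + 1/9 = 2/9
P(W=2 | obs) = 1/9 / 2/9 = 1/2
P(W=4 | obs) = 1/9 / 2/9 = 1/2

P(W = 4 | obs) = 1/2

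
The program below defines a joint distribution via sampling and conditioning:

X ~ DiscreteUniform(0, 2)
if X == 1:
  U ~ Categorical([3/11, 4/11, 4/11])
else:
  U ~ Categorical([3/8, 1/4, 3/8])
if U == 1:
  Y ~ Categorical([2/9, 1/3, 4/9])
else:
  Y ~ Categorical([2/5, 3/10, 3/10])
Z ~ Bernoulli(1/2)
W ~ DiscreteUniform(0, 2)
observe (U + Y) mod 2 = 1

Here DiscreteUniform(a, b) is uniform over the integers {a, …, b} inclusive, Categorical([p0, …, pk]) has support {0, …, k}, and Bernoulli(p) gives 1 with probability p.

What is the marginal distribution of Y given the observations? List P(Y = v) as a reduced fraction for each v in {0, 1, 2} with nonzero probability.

Enumerate traces; 72 have nonzero weight after conditioning:
  (X=0, U=0, Y=1, Z=0, W=0) weight 1/160
  (X=0, U=0, Y=1, Z=0, W=1) weight 1/160
  (X=0, U=0, Y=1, Z=0, W=2) weight 1/160
  (X=0, U=0, Y=1, Z=1, W=0) weight 1/160
  (X=0, U=0, Y=1, Z=1, W=1) weight 1/160
  (X=0, U=0, Y=1, Z=1, W=2) weight 1/160
  (X=0, U=1, Y=0, Z=0, W=0) weight 1/324
  (X=0, U=1, Y=0, Z=0, W=1) weight 1/324
  (X=0, U=1, Y=2, Z=0, W=0) weight 1/162
  … 63 more
Group by Y:
  weight(Y=0) = 19/297
  weight(Y=1) = 47/220
  weight(Y=2) = 38/297
Total weight = 19/297 + 47/220 + 38/297 = 73/180
P(Y=0 | obs) = 19/297 / 73/180 = 380/2409
P(Y=1 | obs) = 47/220 / 73/180 = 423/803
P(Y=2 | obs) = 38/297 / 73/180 = 760/2409

P(Y=0) = 380/2409, P(Y=1) = 423/803, P(Y=2) = 760/2409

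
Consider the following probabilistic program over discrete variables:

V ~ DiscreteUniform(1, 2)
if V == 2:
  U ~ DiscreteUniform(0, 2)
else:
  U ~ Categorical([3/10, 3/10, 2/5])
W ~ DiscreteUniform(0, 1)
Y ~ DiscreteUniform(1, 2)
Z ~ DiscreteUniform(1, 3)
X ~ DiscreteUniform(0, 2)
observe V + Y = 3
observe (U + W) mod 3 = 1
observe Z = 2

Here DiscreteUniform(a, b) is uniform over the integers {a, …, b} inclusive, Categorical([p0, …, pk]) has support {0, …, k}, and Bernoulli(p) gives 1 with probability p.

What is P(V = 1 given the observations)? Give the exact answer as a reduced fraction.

Enumerate traces; 12 have nonzero weight after conditioning:
  (V=1, U=0, W=1, Y=2, Z=2, X=0) weight 1/240
  (V=1, U=0, W=1, Y=2, Z=2, X=1) weight 1/240
  (V=1, U=0, W=1, Y=2, Z=2, X=2) weight 1/240
  (V=1, U=1, W=0, Y=2, Z=2, X=0) weight 1/240
  (V=1, U=1, W=0, Y=2, Z=2, X=1) weight 1/240
  (V=1, U=1, W=0, Y=2, Z=2, X=2) weight 1/240
  (V=2, U=0, W=1, Y=1, Z=2, X=0) weight 1/216
  (V=2, U=0, W=1, Y=1, Z=2, X=1) weight 1/216
  … 4 more
Group by V:
  weight(V=1) = 1/40
  weight(V=2) = 1/36
Total weight = 1/40 + 1/36 = 19/360
P(V=1 | obs) = 1/40 / 19/360 = 9/19
P(V=2 | obs) = 1/36 / 19/360 = 10/19

P(V = 1 | obs) = 9/19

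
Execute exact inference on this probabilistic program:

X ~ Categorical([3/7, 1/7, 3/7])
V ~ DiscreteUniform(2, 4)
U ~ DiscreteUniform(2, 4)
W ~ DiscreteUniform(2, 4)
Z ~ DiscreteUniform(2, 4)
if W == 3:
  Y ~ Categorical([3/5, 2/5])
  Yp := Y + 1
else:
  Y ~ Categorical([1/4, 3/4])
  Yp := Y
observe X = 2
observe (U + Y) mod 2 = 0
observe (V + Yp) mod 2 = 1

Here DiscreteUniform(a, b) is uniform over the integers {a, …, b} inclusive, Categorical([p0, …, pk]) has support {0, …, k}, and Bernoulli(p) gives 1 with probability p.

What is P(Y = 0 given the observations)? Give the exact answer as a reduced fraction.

P(Y = 0 | obs) = 1/2

Enumerate traces; 39 have nonzero weight after conditioning:
  (X=2, V=2, U=2, W=3, Z=2, Y=0) weight 1/315
  (X=2, V=2, U=2, W=3, Z=3, Y=0) weight 1/315
  (X=2, V=2, U=2, W=3, Z=4, Y=0) weight 1/315
  (X=2, V=2, U=3, W=2, Z=2, Y=1) weight 1/252
  (X=2, V=2, U=3, W=2, Z=3, Y=1) weight 1/252
  (X=2, V=2, U=3, W=2, Z=4, Y=1) weight 1/252
  (X=2, V=2, U=3, W=4, Z=2, Y=1) weight 1/252
  (X=2, V=2, U=3, W=4, Z=3, Y=1) weight 1/252
  … 31 more
Group by Y:
  weight(Y=0) = 17/315
  weight(Y=1) = 17/315
Total weight = 17/315 + 17/315 = 34/315
P(Y=0 | obs) = 17/315 / 34/315 = 1/2
P(Y=1 | obs) = 17/315 / 34/315 = 1/2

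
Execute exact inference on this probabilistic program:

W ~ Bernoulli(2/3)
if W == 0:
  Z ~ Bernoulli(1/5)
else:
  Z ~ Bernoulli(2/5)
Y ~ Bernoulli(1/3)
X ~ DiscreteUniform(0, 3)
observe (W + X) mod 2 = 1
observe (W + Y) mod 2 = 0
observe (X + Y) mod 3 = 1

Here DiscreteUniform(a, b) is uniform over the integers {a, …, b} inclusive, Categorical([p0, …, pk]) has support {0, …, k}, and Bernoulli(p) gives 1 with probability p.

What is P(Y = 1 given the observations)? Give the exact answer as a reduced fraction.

Enumerate traces; 4 have nonzero weight after conditioning:
  (W=0, Z=0, Y=0, X=1) weight 2/45
  (W=0, Z=1, Y=0, X=1) weight 1/90
  (W=1, Z=0, Y=1, X=0) weight 1/30
  (W=1, Z=1, Y=1, X=0) weight 1/45
Group by Y:
  weight(Y=0) = 1/18
  weight(Y=1) = 1/18
Total weight = 1/18 + 1/18 = 1/9
P(Y=0 | obs) = 1/18 / 1/9 = 1/2
P(Y=1 | obs) = 1/18 / 1/9 = 1/2

P(Y = 1 | obs) = 1/2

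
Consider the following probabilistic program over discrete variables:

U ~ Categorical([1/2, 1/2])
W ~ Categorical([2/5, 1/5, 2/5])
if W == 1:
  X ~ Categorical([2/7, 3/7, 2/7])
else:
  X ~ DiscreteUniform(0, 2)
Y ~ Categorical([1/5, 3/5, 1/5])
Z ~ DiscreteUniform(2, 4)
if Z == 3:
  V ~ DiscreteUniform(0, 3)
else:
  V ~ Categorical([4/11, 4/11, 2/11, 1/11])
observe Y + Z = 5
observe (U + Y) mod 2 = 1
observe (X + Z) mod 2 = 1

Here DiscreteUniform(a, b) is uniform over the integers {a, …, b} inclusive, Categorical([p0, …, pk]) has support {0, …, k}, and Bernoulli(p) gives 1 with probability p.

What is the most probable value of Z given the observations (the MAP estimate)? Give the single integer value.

argmax_v P(Z = v | obs) = 4

Enumerate traces; 36 have nonzero weight after conditioning:
  (U=0, W=0, X=1, Y=1, Z=4, V=0) weight 4/825
  (U=0, W=0, X=1, Y=1, Z=4, V=1) weight 4/825
  (U=0, W=0, X=1, Y=1, Z=4, V=2) weight 2/825
  (U=0, W=0, X=1, Y=1, Z=4, V=3) weight 1/825
  (U=0, W=1, X=1, Y=1, Z=4, V=0) weight 6/1925
  (U=0, W=1, X=1, Y=1, Z=4, V=1) weight 6/1925
  (U=0, W=1, X=1, Y=1, Z=4, V=2) weight 3/1925
  (U=0, W=1, X=1, Y=1, Z=4, V=3) weight 3/3850
  (U=1, W=0, X=0, Y=2, Z=3, V=0) weight 1/900
  … 27 more
Group by Z:
  weight(Z=3) = 34/1575
  weight(Z=4) = 37/1050
Total weight = 34/1575 + 37/1050 = 179/3150
P(Z=3 | obs) = 34/1575 / 179/3150 = 68/179
P(Z=4 | obs) = 37/1050 / 179/3150 = 111/179
argmax = 4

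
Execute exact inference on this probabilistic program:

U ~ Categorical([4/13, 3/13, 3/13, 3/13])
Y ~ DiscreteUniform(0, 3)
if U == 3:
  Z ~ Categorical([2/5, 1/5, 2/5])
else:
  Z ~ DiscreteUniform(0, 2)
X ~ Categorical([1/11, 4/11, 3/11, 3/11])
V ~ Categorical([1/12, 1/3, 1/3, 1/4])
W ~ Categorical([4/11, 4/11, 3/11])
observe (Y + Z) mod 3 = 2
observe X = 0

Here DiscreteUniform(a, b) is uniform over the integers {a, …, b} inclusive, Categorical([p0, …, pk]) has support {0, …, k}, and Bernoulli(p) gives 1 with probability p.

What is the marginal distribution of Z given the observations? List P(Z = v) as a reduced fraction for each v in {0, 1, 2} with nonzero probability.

Enumerate traces; 192 have nonzero weight after conditioning:
  (U=0, Y=0, Z=2, X=0, V=0, W=0) weight 1/14157
  (U=0, Y=0, Z=2, X=0, V=0, W=1) weight 1/14157
  (U=0, Y=0, Z=2, X=0, V=0, W=2) weight 1/18876
  (U=0, Y=0, Z=2, X=0, V=1, W=0) weight 4/14157
  (U=0, Y=0, Z=2, X=0, V=1, W=1) weight 4/14157
  (U=0, Y=0, Z=2, X=0, V=1, W=2) weight 1/4719
  (U=0, Y=0, Z=2, X=0, V=2, W=0) weight 4/14157
  (U=0, Y=0, Z=2, X=0, V=2, W=1) weight 4/14157
  (U=0, Y=1, Z=1, X=0, V=0, W=0) weight 1/14157
  (U=0, Y=2, Z=0, X=0, V=0, W=0) weight 1/14157
  … 182 more
Group by Z:
  weight(Z=0) = 17/2145
  weight(Z=1) = 59/8580
  weight(Z=2) = 34/2145
Total weight = 17/2145 + 59/8580 + 34/2145 = 263/8580
P(Z=0 | obs) = 17/2145 / 263/8580 = 68/263
P(Z=1 | obs) = 59/8580 / 263/8580 = 59/263
P(Z=2 | obs) = 34/2145 / 263/8580 = 136/263

P(Z=0) = 68/263, P(Z=1) = 59/263, P(Z=2) = 136/263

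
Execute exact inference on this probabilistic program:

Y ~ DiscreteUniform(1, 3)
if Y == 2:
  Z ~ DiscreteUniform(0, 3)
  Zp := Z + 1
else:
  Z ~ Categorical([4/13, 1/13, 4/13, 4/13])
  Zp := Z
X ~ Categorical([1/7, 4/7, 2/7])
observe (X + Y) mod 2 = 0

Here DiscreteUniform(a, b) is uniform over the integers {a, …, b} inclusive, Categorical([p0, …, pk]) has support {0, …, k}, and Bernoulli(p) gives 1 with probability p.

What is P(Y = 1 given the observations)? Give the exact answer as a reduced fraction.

Enumerate traces; 16 have nonzero weight after conditioning:
  (Y=1, Z=0, X=1) weight 16/273
  (Y=1, Z=1, X=1) weight 4/273
  (Y=1, Z=2, X=1) weight 16/273
  (Y=1, Z=3, X=1) weight 16/273
  (Y=2, Z=0, X=0) weight 1/84
  (Y=2, Z=0, X=2) weight 1/42
  (Y=2, Z=1, X=0) weight 1/84
  (Y=2, Z=1, X=2) weight 1/42
  (Y=3, Z=0, X=1) weight 16/273
  … 7 more
Group by Y:
  weight(Y=1) = 4/21
  weight(Y=2) = 1/7
  weight(Y=3) = 4/21
Total weight = 4/21 + 1/7 + 4/21 = 11/21
P(Y=1 | obs) = 4/21 / 11/21 = 4/11
P(Y=2 | obs) = 1/7 / 11/21 = 3/11
P(Y=3 | obs) = 4/21 / 11/21 = 4/11

P(Y = 1 | obs) = 4/11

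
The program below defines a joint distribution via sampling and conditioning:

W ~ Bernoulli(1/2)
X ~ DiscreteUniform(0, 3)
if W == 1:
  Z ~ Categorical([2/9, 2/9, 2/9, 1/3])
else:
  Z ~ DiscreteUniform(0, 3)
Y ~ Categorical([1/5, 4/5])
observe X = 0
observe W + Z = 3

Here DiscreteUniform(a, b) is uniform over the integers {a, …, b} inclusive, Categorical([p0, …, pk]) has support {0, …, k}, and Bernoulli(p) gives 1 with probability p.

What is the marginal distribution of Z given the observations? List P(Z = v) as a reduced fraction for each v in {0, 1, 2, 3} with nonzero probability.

Enumerate traces; 4 have nonzero weight after conditioning:
  (W=0, X=0, Z=3, Y=0) weight 1/160
  (W=0, X=0, Z=3, Y=1) weight 1/40
  (W=1, X=0, Z=2, Y=0) weight 1/180
  (W=1, X=0, Z=2, Y=1) weight 1/45
Group by Z:
  weight(Z=2) = 1/36
  weight(Z=3) = 1/32
Total weight = 1/36 + 1/32 = 17/288
P(Z=2 | obs) = 1/36 / 17/288 = 8/17
P(Z=3 | obs) = 1/32 / 17/288 = 9/17

P(Z=2) = 8/17, P(Z=3) = 9/17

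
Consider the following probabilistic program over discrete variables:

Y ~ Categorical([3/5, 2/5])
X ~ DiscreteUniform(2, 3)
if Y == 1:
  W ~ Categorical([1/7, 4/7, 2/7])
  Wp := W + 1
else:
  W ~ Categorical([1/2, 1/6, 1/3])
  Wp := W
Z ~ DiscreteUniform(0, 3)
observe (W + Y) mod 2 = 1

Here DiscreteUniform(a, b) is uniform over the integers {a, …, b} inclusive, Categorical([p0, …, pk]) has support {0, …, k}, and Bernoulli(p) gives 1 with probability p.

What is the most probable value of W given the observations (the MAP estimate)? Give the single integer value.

Enumerate traces; 24 have nonzero weight after conditioning:
  (Y=0, X=2, W=1, Z=0) weight 1/80
  (Y=0, X=2, W=1, Z=1) weight 1/80
  (Y=0, X=2, W=1, Z=2) weight 1/80
  (Y=0, X=2, W=1, Z=3) weight 1/80
  (Y=0, X=3, W=1, Z=0) weight 1/80
  (Y=0, X=3, W=1, Z=1) weight 1/80
  (Y=0, X=3, W=1, Z=2) weight 1/80
  (Y=0, X=3, W=1, Z=3) weight 1/80
  (Y=1, X=2, W=0, Z=0) weight 1/140
  (Y=1, X=2, W=2, Z=0) weight 1/70
  … 14 more
Group by W:
  weight(W=0) = 2/35
  weight(W=1) = 1/10
  weight(W=2) = 4/35
Total weight = 2/35 + 1/10 + 4/35 = 19/70
P(W=0 | obs) = 2/35 / 19/70 = 4/19
P(W=1 | obs) = 1/10 / 19/70 = 7/19
P(W=2 | obs) = 4/35 / 19/70 = 8/19
argmax = 2

argmax_v P(W = v | obs) = 2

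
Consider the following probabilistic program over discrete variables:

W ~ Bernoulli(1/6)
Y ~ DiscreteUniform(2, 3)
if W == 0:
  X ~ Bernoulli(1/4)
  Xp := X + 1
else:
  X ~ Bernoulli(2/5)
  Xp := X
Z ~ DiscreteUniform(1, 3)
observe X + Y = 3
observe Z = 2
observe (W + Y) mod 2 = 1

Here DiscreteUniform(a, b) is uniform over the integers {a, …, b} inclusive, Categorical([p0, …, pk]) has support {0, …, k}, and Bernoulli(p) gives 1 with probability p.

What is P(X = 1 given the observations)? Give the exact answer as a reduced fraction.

P(X = 1 | obs) = 8/83

Enumerate traces; 2 have nonzero weight after conditioning:
  (W=0, Y=3, X=0, Z=2) weight 5/48
  (W=1, Y=2, X=1, Z=2) weight 1/90
Group by X:
  weight(X=0) = 5/48
  weight(X=1) = 1/90
Total weight = 5/48 + 1/90 = 83/720
P(X=0 | obs) = 5/48 / 83/720 = 75/83
P(X=1 | obs) = 1/90 / 83/720 = 8/83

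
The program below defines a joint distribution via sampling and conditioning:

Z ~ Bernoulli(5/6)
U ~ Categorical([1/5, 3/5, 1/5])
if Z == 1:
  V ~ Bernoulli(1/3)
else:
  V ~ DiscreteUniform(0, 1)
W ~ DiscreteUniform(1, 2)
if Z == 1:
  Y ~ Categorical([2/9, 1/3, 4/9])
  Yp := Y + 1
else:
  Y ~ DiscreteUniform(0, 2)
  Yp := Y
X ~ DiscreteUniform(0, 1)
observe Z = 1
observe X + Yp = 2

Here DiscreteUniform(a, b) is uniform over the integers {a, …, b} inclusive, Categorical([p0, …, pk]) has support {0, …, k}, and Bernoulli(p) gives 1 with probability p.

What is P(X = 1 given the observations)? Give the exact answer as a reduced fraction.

P(X = 1 | obs) = 2/5

Enumerate traces; 24 have nonzero weight after conditioning:
  (Z=1, U=0, V=0, W=1, Y=0, X=1) weight 1/162
  (Z=1, U=0, V=0, W=1, Y=1, X=0) weight 1/108
  (Z=1, U=0, V=0, W=2, Y=0, X=1) weight 1/162
  (Z=1, U=0, V=0, W=2, Y=1, X=0) weight 1/108
  (Z=1, U=0, V=1, W=1, Y=0, X=1) weight 1/324
  (Z=1, U=0, V=1, W=1, Y=1, X=0) weight 1/216
  (Z=1, U=0, V=1, W=2, Y=0, X=1) weight 1/324
  (Z=1, U=0, V=1, W=2, Y=1, X=0) weight 1/216
  … 16 more
Group by X:
  weight(X=0) = 5/36
  weight(X=1) = 5/54
Total weight = 5/36 + 5/54 = 25/108
P(X=0 | obs) = 5/36 / 25/108 = 3/5
P(X=1 | obs) = 5/54 / 25/108 = 2/5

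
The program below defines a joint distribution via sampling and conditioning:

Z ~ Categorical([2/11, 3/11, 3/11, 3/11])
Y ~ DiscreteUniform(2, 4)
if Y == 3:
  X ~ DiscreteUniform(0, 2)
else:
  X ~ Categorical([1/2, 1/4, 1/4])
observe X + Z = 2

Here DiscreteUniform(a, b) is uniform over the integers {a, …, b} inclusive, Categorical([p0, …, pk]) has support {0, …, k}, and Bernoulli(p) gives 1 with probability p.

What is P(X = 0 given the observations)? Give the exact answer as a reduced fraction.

P(X = 0 | obs) = 24/49

Enumerate traces; 9 have nonzero weight after conditioning:
  (Z=0, Y=2, X=2) weight 1/66
  (Z=0, Y=3, X=2) weight 2/99
  (Z=0, Y=4, X=2) weight 1/66
  (Z=1, Y=2, X=1) weight 1/44
  (Z=1, Y=3, X=1) weight 1/33
  (Z=1, Y=4, X=1) weight 1/44
  (Z=2, Y=2, X=0) weight 1/22
  (Z=2, Y=3, X=0) weight 1/33
  … 1 more
Group by X:
  weight(X=0) = 4/33
  weight(X=1) = 5/66
  weight(X=2) = 5/99
Total weight = 4/33 + 5/66 + 5/99 = 49/198
P(X=0 | obs) = 4/33 / 49/198 = 24/49
P(X=1 | obs) = 5/66 / 49/198 = 15/49
P(X=2 | obs) = 5/99 / 49/198 = 10/49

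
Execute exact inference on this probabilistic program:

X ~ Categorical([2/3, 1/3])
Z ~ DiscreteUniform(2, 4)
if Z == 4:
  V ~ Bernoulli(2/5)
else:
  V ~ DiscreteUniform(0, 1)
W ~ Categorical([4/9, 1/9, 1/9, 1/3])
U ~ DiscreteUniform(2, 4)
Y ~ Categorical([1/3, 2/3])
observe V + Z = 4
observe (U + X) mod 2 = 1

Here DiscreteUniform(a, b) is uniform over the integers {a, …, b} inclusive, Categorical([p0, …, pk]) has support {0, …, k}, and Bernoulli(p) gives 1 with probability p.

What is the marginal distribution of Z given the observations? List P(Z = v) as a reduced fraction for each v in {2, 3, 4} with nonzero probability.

P(Z=3) = 5/11, P(Z=4) = 6/11

Enumerate traces; 48 have nonzero weight after conditioning:
  (X=0, Z=3, V=1, W=0, U=3, Y=0) weight 4/729
  (X=0, Z=3, V=1, W=0, U=3, Y=1) weight 8/729
  (X=0, Z=3, V=1, W=1, U=3, Y=0) weight 1/729
  (X=0, Z=3, V=1, W=1, U=3, Y=1) weight 2/729
  (X=0, Z=3, V=1, W=2, U=3, Y=0) weight 1/729
  (X=0, Z=3, V=1, W=2, U=3, Y=1) weight 2/729
  (X=0, Z=3, V=1, W=3, U=3, Y=0) weight 1/243
  (X=0, Z=3, V=1, W=3, U=3, Y=1) weight 2/243
  (X=0, Z=4, V=0, W=0, U=3, Y=0) weight 8/1215
  … 39 more
Group by Z:
  weight(Z=3) = 2/27
  weight(Z=4) = 4/45
Total weight = 2/27 + 4/45 = 22/135
P(Z=3 | obs) = 2/27 / 22/135 = 5/11
P(Z=4 | obs) = 4/45 / 22/135 = 6/11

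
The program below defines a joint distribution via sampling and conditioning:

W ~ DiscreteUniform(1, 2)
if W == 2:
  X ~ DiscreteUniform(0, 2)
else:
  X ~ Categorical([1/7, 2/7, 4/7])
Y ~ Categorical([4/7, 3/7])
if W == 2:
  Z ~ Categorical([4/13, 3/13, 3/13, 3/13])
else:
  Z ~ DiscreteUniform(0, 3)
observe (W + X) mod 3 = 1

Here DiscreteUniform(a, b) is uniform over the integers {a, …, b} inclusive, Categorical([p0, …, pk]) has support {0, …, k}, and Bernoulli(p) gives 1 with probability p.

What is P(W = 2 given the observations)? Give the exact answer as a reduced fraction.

P(W = 2 | obs) = 7/10

Enumerate traces; 16 have nonzero weight after conditioning:
  (W=1, X=0, Y=0, Z=0) weight 1/98
  (W=1, X=0, Y=0, Z=1) weight 1/98
  (W=1, X=0, Y=0, Z=2) weight 1/98
  (W=1, X=0, Y=0, Z=3) weight 1/98
  (W=1, X=0, Y=1, Z=0) weight 3/392
  (W=1, X=0, Y=1, Z=1) weight 3/392
  (W=1, X=0, Y=1, Z=2) weight 3/392
  (W=1, X=0, Y=1, Z=3) weight 3/392
  (W=2, X=2, Y=0, Z=0) weight 8/273
  … 7 more
Group by W:
  weight(W=1) = 1/14
  weight(W=2) = 1/6
Total weight = 1/14 + 1/6 = 5/21
P(W=1 | obs) = 1/14 / 5/21 = 3/10
P(W=2 | obs) = 1/6 / 5/21 = 7/10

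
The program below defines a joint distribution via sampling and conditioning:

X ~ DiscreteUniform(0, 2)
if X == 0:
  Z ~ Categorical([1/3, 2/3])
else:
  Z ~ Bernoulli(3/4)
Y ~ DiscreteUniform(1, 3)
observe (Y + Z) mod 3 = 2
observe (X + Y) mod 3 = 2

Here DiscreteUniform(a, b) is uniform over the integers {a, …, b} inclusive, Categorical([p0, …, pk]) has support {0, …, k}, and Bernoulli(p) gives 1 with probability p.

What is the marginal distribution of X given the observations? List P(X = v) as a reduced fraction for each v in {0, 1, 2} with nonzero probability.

Enumerate traces; 2 have nonzero weight after conditioning:
  (X=0, Z=0, Y=2) weight 1/27
  (X=1, Z=1, Y=1) weight 1/12
Group by X:
  weight(X=0) = 1/27
  weight(X=1) = 1/12
Total weight = 1/27 + 1/12 = 13/108
P(X=0 | obs) = 1/27 / 13/108 = 4/13
P(X=1 | obs) = 1/12 / 13/108 = 9/13

P(X=0) = 4/13, P(X=1) = 9/13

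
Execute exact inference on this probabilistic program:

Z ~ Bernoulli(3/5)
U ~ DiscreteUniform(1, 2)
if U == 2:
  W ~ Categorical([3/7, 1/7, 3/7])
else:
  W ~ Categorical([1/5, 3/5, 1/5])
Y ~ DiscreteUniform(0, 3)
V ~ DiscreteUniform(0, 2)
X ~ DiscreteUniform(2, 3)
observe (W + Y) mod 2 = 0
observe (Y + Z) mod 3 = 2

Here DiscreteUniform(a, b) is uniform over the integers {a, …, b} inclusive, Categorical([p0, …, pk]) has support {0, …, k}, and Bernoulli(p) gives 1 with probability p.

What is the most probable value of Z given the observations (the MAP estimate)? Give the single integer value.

argmax_v P(Z = v | obs) = 0

Enumerate traces; 36 have nonzero weight after conditioning:
  (Z=0, U=1, W=0, Y=2, V=0, X=2) weight 1/600
  (Z=0, U=1, W=0, Y=2, V=0, X=3) weight 1/600
  (Z=0, U=1, W=0, Y=2, V=1, X=2) weight 1/600
  (Z=0, U=1, W=0, Y=2, V=1, X=3) weight 1/600
  (Z=0, U=1, W=0, Y=2, V=2, X=2) weight 1/600
  (Z=0, U=1, W=0, Y=2, V=2, X=3) weight 1/600
  (Z=0, U=1, W=2, Y=2, V=0, X=2) weight 1/600
  (Z=0, U=1, W=2, Y=2, V=0, X=3) weight 1/600
  (Z=1, U=1, W=1, Y=1, V=0, X=2) weight 3/400
  … 27 more
Group by Z:
  weight(Z=0) = 11/175
  weight(Z=1) = 39/700
Total weight = 11/175 + 39/700 = 83/700
P(Z=0 | obs) = 11/175 / 83/700 = 44/83
P(Z=1 | obs) = 39/700 / 83/700 = 39/83
argmax = 0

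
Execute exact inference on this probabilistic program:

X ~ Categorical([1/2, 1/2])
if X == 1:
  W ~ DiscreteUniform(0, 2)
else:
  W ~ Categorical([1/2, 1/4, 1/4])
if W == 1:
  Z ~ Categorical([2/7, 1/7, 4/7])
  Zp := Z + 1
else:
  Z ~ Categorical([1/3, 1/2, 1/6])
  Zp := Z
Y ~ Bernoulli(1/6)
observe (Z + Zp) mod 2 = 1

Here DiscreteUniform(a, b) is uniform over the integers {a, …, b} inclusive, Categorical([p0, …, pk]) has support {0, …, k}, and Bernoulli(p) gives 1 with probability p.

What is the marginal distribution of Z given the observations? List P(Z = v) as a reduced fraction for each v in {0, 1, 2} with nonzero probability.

P(Z=0) = 2/7, P(Z=1) = 1/7, P(Z=2) = 4/7

Enumerate traces; 12 have nonzero weight after conditioning:
  (X=0, W=1, Z=0, Y=0) weight 5/168
  (X=0, W=1, Z=0, Y=1) weight 1/168
  (X=0, W=1, Z=1, Y=0) weight 5/336
  (X=0, W=1, Z=1, Y=1) weight 1/336
  (X=0, W=1, Z=2, Y=0) weight 5/84
  (X=0, W=1, Z=2, Y=1) weight 1/84
  (X=1, W=1, Z=0, Y=0) weight 5/126
  (X=1, W=1, Z=0, Y=1) weight 1/126
  … 4 more
Group by Z:
  weight(Z=0) = 1/12
  weight(Z=1) = 1/24
  weight(Z=2) = 1/6
Total weight = 1/12 + 1/24 + 1/6 = 7/24
P(Z=0 | obs) = 1/12 / 7/24 = 2/7
P(Z=1 | obs) = 1/24 / 7/24 = 1/7
P(Z=2 | obs) = 1/6 / 7/24 = 4/7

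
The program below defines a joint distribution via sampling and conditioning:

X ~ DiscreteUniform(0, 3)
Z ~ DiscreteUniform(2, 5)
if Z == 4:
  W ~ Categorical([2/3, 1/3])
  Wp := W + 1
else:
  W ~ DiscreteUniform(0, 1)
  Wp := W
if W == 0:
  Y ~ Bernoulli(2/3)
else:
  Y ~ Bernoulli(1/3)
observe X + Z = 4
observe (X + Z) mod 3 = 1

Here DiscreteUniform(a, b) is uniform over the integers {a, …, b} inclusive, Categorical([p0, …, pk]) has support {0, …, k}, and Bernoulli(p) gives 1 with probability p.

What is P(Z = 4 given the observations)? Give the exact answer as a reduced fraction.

Enumerate traces; 12 have nonzero weight after conditioning:
  (X=0, Z=4, W=0, Y=0) weight 1/72
  (X=0, Z=4, W=0, Y=1) weight 1/36
  (X=0, Z=4, W=1, Y=0) weight 1/72
  (X=0, Z=4, W=1, Y=1) weight 1/144
  (X=1, Z=3, W=0, Y=0) weight 1/96
  (X=1, Z=3, W=0, Y=1) weight 1/48
  (X=1, Z=3, W=1, Y=0) weight 1/48
  (X=1, Z=3, W=1, Y=1) weight 1/96
  (X=2, Z=2, W=0, Y=0) weight 1/96
  … 3 more
Group by Z:
  weight(Z=2) = 1/16
  weight(Z=3) = 1/16
  weight(Z=4) = 1/16
Total weight = 1/16 + 1/16 + 1/16 = 3/16
P(Z=2 | obs) = 1/16 / 3/16 = 1/3
P(Z=3 | obs) = 1/16 / 3/16 = 1/3
P(Z=4 | obs) = 1/16 / 3/16 = 1/3

P(Z = 4 | obs) = 1/3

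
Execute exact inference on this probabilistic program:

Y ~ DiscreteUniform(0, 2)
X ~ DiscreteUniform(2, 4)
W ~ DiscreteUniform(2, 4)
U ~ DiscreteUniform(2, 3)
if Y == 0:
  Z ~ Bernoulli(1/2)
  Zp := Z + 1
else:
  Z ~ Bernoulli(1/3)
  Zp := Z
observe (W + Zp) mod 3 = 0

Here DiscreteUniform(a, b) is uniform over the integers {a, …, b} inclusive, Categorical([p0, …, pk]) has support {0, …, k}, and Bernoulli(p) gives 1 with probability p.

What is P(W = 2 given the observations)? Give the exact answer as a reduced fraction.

P(W = 2 | obs) = 7/18

Enumerate traces; 36 have nonzero weight after conditioning:
  (Y=0, X=2, W=2, U=2, Z=0) weight 1/108
  (Y=0, X=2, W=2, U=3, Z=0) weight 1/108
  (Y=0, X=2, W=4, U=2, Z=1) weight 1/108
  (Y=0, X=2, W=4, U=3, Z=1) weight 1/108
  (Y=0, X=3, W=2, U=2, Z=0) weight 1/108
  (Y=0, X=3, W=2, U=3, Z=0) weight 1/108
  (Y=0, X=3, W=4, U=2, Z=1) weight 1/108
  (Y=0, X=3, W=4, U=3, Z=1) weight 1/108
  (Y=1, X=2, W=3, U=2, Z=0) weight 1/81
  … 27 more
Group by W:
  weight(W=2) = 7/54
  weight(W=3) = 4/27
  weight(W=4) = 1/18
Total weight = 7/54 + 4/27 + 1/18 = 1/3
P(W=2 | obs) = 7/54 / 1/3 = 7/18
P(W=3 | obs) = 4/27 / 1/3 = 4/9
P(W=4 | obs) = 1/18 / 1/3 = 1/6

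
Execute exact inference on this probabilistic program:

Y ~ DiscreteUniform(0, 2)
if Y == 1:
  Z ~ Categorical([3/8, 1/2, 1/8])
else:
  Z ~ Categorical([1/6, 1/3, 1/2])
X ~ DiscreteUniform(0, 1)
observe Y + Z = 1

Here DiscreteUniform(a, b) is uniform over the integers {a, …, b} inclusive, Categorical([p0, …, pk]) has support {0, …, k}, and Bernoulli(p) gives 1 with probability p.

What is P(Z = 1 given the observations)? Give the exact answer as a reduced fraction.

P(Z = 1 | obs) = 8/17

Enumerate traces; 4 have nonzero weight after conditioning:
  (Y=0, Z=1, X=0) weight 1/18
  (Y=0, Z=1, X=1) weight 1/18
  (Y=1, Z=0, X=0) weight 1/16
  (Y=1, Z=0, X=1) weight 1/16
Group by Z:
  weight(Z=0) = 1/8
  weight(Z=1) = 1/9
Total weight = 1/8 + 1/9 = 17/72
P(Z=0 | obs) = 1/8 / 17/72 = 9/17
P(Z=1 | obs) = 1/9 / 17/72 = 8/17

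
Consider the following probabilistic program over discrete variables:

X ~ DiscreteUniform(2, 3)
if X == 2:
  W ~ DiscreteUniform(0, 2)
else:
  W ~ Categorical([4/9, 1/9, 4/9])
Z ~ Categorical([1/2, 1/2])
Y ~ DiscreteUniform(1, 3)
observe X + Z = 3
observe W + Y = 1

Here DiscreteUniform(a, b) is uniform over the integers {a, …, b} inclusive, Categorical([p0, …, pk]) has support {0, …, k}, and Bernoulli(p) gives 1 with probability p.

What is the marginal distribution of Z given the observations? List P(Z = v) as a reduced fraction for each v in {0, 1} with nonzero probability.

P(Z=0) = 4/7, P(Z=1) = 3/7

Enumerate traces; 2 have nonzero weight after conditioning:
  (X=2, W=0, Z=1, Y=1) weight 1/36
  (X=3, W=0, Z=0, Y=1) weight 1/27
Group by Z:
  weight(Z=0) = 1/27
  weight(Z=1) = 1/36
Total weight = 1/27 + 1/36 = 7/108
P(Z=0 | obs) = 1/27 / 7/108 = 4/7
P(Z=1 | obs) = 1/36 / 7/108 = 3/7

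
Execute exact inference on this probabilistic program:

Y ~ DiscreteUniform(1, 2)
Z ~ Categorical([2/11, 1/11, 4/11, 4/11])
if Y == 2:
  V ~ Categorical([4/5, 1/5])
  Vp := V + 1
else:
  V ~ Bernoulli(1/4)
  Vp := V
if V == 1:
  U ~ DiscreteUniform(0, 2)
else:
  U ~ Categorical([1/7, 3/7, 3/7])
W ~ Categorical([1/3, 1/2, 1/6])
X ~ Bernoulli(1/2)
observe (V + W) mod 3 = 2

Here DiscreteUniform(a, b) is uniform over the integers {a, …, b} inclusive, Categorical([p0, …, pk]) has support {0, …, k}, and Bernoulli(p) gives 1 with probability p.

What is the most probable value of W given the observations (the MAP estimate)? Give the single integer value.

Enumerate traces; 96 have nonzero weight after conditioning:
  (Y=1, Z=0, V=0, U=0, W=2, X=0) weight 1/1232
  (Y=1, Z=0, V=0, U=0, W=2, X=1) weight 1/1232
  (Y=1, Z=0, V=0, U=1, W=2, X=0) weight 3/1232
  (Y=1, Z=0, V=0, U=1, W=2, X=1) weight 3/1232
  (Y=1, Z=0, V=0, U=2, W=2, X=0) weight 3/1232
  (Y=1, Z=0, V=0, U=2, W=2, X=1) weight 3/1232
  (Y=1, Z=0, V=1, U=0, W=1, X=0) weight 1/528
  (Y=1, Z=0, V=1, U=0, W=1, X=1) weight 1/528
  … 88 more
Group by W:
  weight(W=1) = 9/80
  weight(W=2) = 31/240
Total weight = 9/80 + 31/240 = 29/120
P(W=1 | obs) = 9/80 / 29/120 = 27/58
P(W=2 | obs) = 31/240 / 29/120 = 31/58
argmax = 2

argmax_v P(W = v | obs) = 2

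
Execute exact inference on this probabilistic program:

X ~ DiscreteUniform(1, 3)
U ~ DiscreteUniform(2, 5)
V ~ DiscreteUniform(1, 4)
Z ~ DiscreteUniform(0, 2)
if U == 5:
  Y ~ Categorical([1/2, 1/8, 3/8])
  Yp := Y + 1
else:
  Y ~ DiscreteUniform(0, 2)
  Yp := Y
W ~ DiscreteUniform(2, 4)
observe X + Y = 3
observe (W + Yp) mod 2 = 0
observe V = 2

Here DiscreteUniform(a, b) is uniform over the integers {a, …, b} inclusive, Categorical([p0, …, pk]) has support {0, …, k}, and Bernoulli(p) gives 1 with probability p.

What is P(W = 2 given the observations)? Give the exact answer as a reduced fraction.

P(W = 2 | obs) = 17/49

Enumerate traces; 57 have nonzero weight after conditioning:
  (X=1, U=2, V=2, Z=0, Y=2, W=2) weight 1/1296
  (X=1, U=2, V=2, Z=0, Y=2, W=4) weight 1/1296
  (X=1, U=2, V=2, Z=1, Y=2, W=2) weight 1/1296
  (X=1, U=2, V=2, Z=1, Y=2, W=4) weight 1/1296
  (X=1, U=2, V=2, Z=2, Y=2, W=2) weight 1/1296
  (X=1, U=2, V=2, Z=2, Y=2, W=4) weight 1/1296
  (X=1, U=3, V=2, Z=0, Y=2, W=2) weight 1/1296
  (X=1, U=3, V=2, Z=0, Y=2, W=4) weight 1/1296
  (X=1, U=5, V=2, Z=0, Y=2, W=3) weight 1/1152
  … 48 more
Group by W:
  weight(W=2) = 17/1152
  weight(W=3) = 5/384
  weight(W=4) = 17/1152
Total weight = 17/1152 + 5/384 + 17/1152 = 49/1152
P(W=2 | obs) = 17/1152 / 49/1152 = 17/49
P(W=3 | obs) = 5/384 / 49/1152 = 15/49
P(W=4 | obs) = 17/1152 / 49/1152 = 17/49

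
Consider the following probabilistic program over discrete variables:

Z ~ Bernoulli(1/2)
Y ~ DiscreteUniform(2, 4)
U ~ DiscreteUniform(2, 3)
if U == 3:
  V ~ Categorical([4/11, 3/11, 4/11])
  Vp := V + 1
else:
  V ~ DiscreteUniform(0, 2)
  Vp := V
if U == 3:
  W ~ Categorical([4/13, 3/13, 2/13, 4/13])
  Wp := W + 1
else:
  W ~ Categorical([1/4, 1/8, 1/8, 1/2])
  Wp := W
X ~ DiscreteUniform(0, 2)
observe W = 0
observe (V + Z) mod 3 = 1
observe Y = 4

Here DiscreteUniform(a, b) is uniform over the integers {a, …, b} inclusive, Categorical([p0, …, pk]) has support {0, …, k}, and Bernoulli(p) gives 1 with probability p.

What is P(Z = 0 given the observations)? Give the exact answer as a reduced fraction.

P(Z = 0 | obs) = 287/622

Enumerate traces; 12 have nonzero weight after conditioning:
  (Z=0, Y=4, U=2, V=1, W=0, X=0) weight 1/432
  (Z=0, Y=4, U=2, V=1, W=0, X=1) weight 1/432
  (Z=0, Y=4, U=2, V=1, W=0, X=2) weight 1/432
  (Z=0, Y=4, U=3, V=1, W=0, X=0) weight 1/429
  (Z=0, Y=4, U=3, V=1, W=0, X=1) weight 1/429
  (Z=0, Y=4, U=3, V=1, W=0, X=2) weight 1/429
  (Z=1, Y=4, U=2, V=0, W=0, X=0) weight 1/432
  (Z=1, Y=4, U=2, V=0, W=0, X=1) weight 1/432
  … 4 more
Group by Z:
  weight(Z=0) = 287/20592
  weight(Z=1) = 335/20592
Total weight = 287/20592 + 335/20592 = 311/10296
P(Z=0 | obs) = 287/20592 / 311/10296 = 287/622
P(Z=1 | obs) = 335/20592 / 311/10296 = 335/622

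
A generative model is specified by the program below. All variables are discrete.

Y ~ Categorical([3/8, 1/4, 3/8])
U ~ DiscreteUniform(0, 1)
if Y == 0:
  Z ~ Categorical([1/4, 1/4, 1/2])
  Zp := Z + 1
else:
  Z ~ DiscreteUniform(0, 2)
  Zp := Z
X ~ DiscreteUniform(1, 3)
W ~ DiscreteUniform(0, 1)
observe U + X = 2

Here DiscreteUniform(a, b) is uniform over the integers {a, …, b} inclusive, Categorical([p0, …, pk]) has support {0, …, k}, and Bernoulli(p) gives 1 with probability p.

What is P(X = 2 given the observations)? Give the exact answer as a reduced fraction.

Enumerate traces; 36 have nonzero weight after conditioning:
  (Y=0, U=0, Z=0, X=2, W=0) weight 1/128
  (Y=0, U=0, Z=0, X=2, W=1) weight 1/128
  (Y=0, U=0, Z=1, X=2, W=0) weight 1/128
  (Y=0, U=0, Z=1, X=2, W=1) weight 1/128
  (Y=0, U=0, Z=2, X=2, W=0) weight 1/64
  (Y=0, U=0, Z=2, X=2, W=1) weight 1/64
  (Y=0, U=1, Z=0, X=1, W=0) weight 1/128
  (Y=0, U=1, Z=0, X=1, W=1) weight 1/128
  … 28 more
Group by X:
  weight(X=1) = 1/6
  weight(X=2) = 1/6
Total weight = 1/6 + 1/6 = 1/3
P(X=1 | obs) = 1/6 / 1/3 = 1/2
P(X=2 | obs) = 1/6 / 1/3 = 1/2

P(X = 2 | obs) = 1/2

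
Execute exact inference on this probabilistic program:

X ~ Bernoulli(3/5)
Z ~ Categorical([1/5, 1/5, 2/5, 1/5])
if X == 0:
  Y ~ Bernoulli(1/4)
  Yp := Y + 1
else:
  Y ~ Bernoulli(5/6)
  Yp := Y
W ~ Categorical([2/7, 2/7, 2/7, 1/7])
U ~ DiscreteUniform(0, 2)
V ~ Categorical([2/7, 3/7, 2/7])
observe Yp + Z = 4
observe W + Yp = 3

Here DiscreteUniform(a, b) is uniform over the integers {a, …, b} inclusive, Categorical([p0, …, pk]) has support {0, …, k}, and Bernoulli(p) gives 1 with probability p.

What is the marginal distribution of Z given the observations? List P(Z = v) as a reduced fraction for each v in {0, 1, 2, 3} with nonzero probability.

Enumerate traces; 27 have nonzero weight after conditioning:
  (X=0, Z=2, Y=1, W=1, U=0, V=0) weight 4/3675
  (X=0, Z=2, Y=1, W=1, U=0, V=1) weight 2/1225
  (X=0, Z=2, Y=1, W=1, U=0, V=2) weight 4/3675
  (X=0, Z=2, Y=1, W=1, U=1, V=0) weight 4/3675
  (X=0, Z=2, Y=1, W=1, U=1, V=1) weight 2/1225
  (X=0, Z=2, Y=1, W=1, U=1, V=2) weight 4/3675
  (X=0, Z=2, Y=1, W=1, U=2, V=0) weight 4/3675
  (X=0, Z=2, Y=1, W=1, U=2, V=1) weight 2/1225
  (X=0, Z=3, Y=0, W=2, U=0, V=0) weight 2/1225
  … 18 more
Group by Z:
  weight(Z=2) = 2/175
  weight(Z=3) = 8/175
Total weight = 2/175 + 8/175 = 2/35
P(Z=2 | obs) = 2/175 / 2/35 = 1/5
P(Z=3 | obs) = 8/175 / 2/35 = 4/5

P(Z=2) = 1/5, P(Z=3) = 4/5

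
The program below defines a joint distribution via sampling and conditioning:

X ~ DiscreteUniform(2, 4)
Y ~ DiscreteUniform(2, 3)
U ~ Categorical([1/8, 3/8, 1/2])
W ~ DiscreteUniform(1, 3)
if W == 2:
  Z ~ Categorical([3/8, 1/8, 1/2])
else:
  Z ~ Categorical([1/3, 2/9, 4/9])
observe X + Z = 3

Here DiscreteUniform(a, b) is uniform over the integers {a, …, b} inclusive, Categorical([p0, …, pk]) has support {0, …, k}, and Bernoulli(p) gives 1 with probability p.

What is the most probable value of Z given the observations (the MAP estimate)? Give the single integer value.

argmax_v P(Z = v | obs) = 0

Enumerate traces; 36 have nonzero weight after conditioning:
  (X=2, Y=2, U=0, W=1, Z=1) weight 1/648
  (X=2, Y=2, U=0, W=2, Z=1) weight 1/1152
  (X=2, Y=2, U=0, W=3, Z=1) weight 1/648
  (X=2, Y=2, U=1, W=1, Z=1) weight 1/216
  (X=2, Y=2, U=1, W=2, Z=1) weight 1/384
  (X=2, Y=2, U=1, W=3, Z=1) weight 1/216
  (X=2, Y=2, U=2, W=1, Z=1) weight 1/162
  (X=2, Y=2, U=2, W=2, Z=1) weight 1/288
  (X=3, Y=2, U=0, W=1, Z=0) weight 1/432
  … 27 more
Group by Z:
  weight(Z=0) = 25/216
  weight(Z=1) = 41/648
Total weight = 25/216 + 41/648 = 29/162
P(Z=0 | obs) = 25/216 / 29/162 = 75/116
P(Z=1 | obs) = 41/648 / 29/162 = 41/116
argmax = 0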